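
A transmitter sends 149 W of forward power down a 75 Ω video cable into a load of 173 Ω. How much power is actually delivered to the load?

Γ = (173 − 75)/(173 + 75) = 0.395
|Γ|² = 0.156
P_refl = |Γ|²·P_inc = 23.3 W, P_del = (1 − |Γ|²)·P_inc = 126 W

P_delivered ≈ 126 W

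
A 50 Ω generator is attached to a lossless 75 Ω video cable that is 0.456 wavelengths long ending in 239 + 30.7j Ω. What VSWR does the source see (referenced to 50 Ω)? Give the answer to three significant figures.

βl = 2π × 0.456 = 164°
tan(βl) = -0.284
Z_in = Z_0·(Z_L + jZ_0·tanβl)/(Z_0 + jZ_L·tanβl) = 125 + j110 Ω
Γ_s = (Z_in − Z_s)/(Z_in + Z_s) = (75.2 + j110)/(175 + j110), |Γ_s| = 0.644
VSWR = (1 + |Γ_s|)/(1 − |Γ_s|)

VSWR ≈ 4.61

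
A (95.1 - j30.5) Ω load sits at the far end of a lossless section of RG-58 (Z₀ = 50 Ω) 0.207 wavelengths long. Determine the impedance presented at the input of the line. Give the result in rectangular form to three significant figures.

Z_in ≈ 23.2 − j3.01 Ω

βl = 2π × 0.207 = 74.5°
tan(βl) = tan(74.5°) = 3.61
Z_in = Z_0·(Z_L + jZ_0·tanβl)/(Z_0 + jZ_L·tanβl)
     = 50·(95.1 + j150)/(160 + j343)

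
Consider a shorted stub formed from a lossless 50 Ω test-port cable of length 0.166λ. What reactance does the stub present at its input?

X_in ≈ 85.8 Ω (inductive)

βl = 2π × 0.166 = 59.8°
tan(βl) = 1.72
For a shorted stub, Z_in = jZ_0·tan(βl)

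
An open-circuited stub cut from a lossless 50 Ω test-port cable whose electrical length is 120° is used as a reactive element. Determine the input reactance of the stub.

tan(βl) = -1.73
For an open-circuited stub, Z_in = −jZ_0·cot(βl) = −jZ_0/tan(βl)

X_in ≈ 28.9 Ω (inductive)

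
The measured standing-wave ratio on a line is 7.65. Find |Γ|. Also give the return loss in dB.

|Γ| ≈ 0.769; return loss ≈ 2.28 dB

|Γ| = (S − 1)/(S + 1) = (7.65 − 1)/(7.65 + 1) = 6.65/8.65
RL = −20·log₁₀|Γ| = −20·log₁₀(0.769)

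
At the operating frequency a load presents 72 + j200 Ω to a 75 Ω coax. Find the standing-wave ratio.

Γ = (Z_L − Z_0)/(Z_L + Z_0) = (-3 + j200)/(147 + j200)
|Γ| = 200/248 = 0.806
VSWR = (1 + |Γ|)/(1 − |Γ|) = 1.81/0.194

VSWR ≈ 9.3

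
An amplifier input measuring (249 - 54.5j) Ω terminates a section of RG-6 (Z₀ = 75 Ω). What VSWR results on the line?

Γ = (Z_L − Z_0)/(Z_L + Z_0) = (174 − j54.5)/(324 − j54.5)
|Γ| = 182/329 = 0.555
VSWR = (1 + |Γ|)/(1 − |Γ|) = 1.55/0.445

VSWR ≈ 3.49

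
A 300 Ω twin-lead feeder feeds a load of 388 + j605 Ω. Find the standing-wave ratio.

Γ = (Z_L − Z_0)/(Z_L + Z_0) = (88 + j605)/(688 + j605)
|Γ| = 611/916 = 0.667
VSWR = (1 + |Γ|)/(1 − |Γ|) = 1.67/0.333

VSWR ≈ 5.01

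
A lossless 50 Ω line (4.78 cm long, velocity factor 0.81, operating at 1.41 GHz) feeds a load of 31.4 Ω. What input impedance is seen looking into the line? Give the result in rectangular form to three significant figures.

λ = v/f = 0.81·c / 1.41 GHz = 0.172 m
βl = 2π·l/λ = 2π × 0.277 = 99.8°
tan(βl) = tan(99.8°) = -5.76
Z_in = Z_0·(Z_L + jZ_0·tanβl)/(Z_0 + jZ_L·tanβl)
     = 50·(31.4 − j288)/(50 − j181)

Z_in ≈ 76.2 − j12.4 Ω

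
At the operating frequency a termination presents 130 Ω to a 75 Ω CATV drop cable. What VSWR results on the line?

VSWR ≈ 1.73

For a purely resistive load, VSWR = R_L/Z_0 or Z_0/R_L (whichever > 1) = 130/75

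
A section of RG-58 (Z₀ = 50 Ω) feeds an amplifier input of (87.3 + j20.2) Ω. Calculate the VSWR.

Γ = (Z_L − Z_0)/(Z_L + Z_0) = (37.3 + j20.2)/(137.3 + j20.2)
|Γ| = 42.4/139 = 0.306
VSWR = (1 + |Γ|)/(1 − |Γ|) = 1.31/0.694

VSWR ≈ 1.88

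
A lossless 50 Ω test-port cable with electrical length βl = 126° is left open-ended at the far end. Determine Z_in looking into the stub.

Z_in ≈ +j36.3 Ω

tan(βl) = -1.38
For an open-ended stub, Z_in = −jZ_0·cot(βl) = −jZ_0/tan(βl)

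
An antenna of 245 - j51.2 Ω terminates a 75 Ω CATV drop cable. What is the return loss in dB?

Γ = (170 − j51.2)/(320 − j51.2), |Γ| = 0.548
RL = −20·log₁₀|Γ| = −20·log₁₀(0.548)

RL ≈ 5.23 dB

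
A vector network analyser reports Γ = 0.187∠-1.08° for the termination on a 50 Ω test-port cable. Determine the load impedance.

Z_L ≈ 73 − j0.533 Ω

Z_L = Z_0·(1 + Γ)/(1 − Γ) = 50·(1.19 − j0.00352)/(0.813 + j0.00352)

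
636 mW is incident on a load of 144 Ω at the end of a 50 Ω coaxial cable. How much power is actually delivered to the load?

Γ = (144 − 50)/(144 + 50) = 0.485
|Γ|² = 0.235
P_refl = |Γ|²·P_inc = 149 mW, P_del = (1 − |Γ|²)·P_inc = 487 mW

P_delivered ≈ 487 mW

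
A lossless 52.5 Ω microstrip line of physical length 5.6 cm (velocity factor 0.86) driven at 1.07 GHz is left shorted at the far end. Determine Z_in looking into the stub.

Z_in ≈ +j469 Ω

λ = v/f = 0.86·c / 1.07 GHz = 0.241 m
βl = 2π·l/λ = 2π × 0.232 = 83.6°
tan(βl) = 8.93
For a shorted stub, Z_in = jZ_0·tan(βl)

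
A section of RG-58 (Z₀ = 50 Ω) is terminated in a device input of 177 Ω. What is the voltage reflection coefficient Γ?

Γ = 0.559

Γ = (Z_L − Z_0)/(Z_L + Z_0) = (177 − 50)/(177 + 50) = 127/227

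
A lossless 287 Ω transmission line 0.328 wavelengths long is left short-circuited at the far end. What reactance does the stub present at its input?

X_in ≈ -538 Ω (capacitive)

βl = 2π × 0.328 = 118°
tan(βl) = -1.87
For a short-circuited stub, Z_in = jZ_0·tan(βl)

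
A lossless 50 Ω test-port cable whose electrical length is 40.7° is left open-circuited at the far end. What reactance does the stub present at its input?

X_in ≈ -58.1 Ω (capacitive)

tan(βl) = 0.86
For an open-circuited stub, Z_in = −jZ_0·cot(βl) = −jZ_0/tan(βl)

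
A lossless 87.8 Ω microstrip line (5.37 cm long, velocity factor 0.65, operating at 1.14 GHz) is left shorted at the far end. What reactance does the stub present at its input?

X_in ≈ -207 Ω (capacitive)

λ = v/f = 0.65·c / 1.14 GHz = 0.171 m
βl = 2π·l/λ = 2π × 0.314 = 113°
tan(βl) = -2.35
For a shorted stub, Z_in = jZ_0·tan(βl)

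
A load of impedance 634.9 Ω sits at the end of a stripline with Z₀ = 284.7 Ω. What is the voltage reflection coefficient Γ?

Γ = 0.381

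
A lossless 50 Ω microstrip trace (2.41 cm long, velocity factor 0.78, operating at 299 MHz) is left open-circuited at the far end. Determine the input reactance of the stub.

λ = v/f = 0.78·c / 299 MHz = 0.783 m
βl = 2π·l/λ = 2π × 0.0308 = 11.1°
tan(βl) = 0.196
For an open-circuited stub, Z_in = −jZ_0·cot(βl) = −jZ_0/tan(βl)

X_in ≈ -255 Ω (capacitive)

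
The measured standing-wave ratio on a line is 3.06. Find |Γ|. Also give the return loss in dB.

|Γ| ≈ 0.507; return loss ≈ 5.89 dB

|Γ| = (S − 1)/(S + 1) = (3.06 − 1)/(3.06 + 1) = 2.06/4.06
RL = −20·log₁₀|Γ| = −20·log₁₀(0.507)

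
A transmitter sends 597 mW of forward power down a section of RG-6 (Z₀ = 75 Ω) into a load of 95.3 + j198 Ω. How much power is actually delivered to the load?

|Γ| = |(20.3 + j198)/(170.3 + j198)| = 0.762
|Γ|² = 0.581
P_refl = |Γ|²·P_inc = 347 mW, P_del = (1 − |Γ|²)·P_inc = 250 mW

P_delivered ≈ 250 mW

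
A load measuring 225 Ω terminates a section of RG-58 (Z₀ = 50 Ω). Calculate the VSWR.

Γ = (225 − 50)/(225 + 50) = 0.636
VSWR = (1 + 0.636)/(1 − 0.636)

VSWR ≈ 4.5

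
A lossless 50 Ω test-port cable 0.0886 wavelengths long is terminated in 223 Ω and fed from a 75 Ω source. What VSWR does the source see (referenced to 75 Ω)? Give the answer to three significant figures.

VSWR ≈ 4.05

βl = 2π × 0.0886 = 31.9°
tan(βl) = 0.622
Z_in = Z_0·(Z_L + jZ_0·tanβl)/(Z_0 + jZ_L·tanβl) = 35.5 − j67.5 Ω
Γ_s = (Z_in − Z_s)/(Z_in + Z_s) = (-39.5 − j67.5)/(111 − j67.5), |Γ_s| = 0.604
VSWR = (1 + |Γ_s|)/(1 − |Γ_s|)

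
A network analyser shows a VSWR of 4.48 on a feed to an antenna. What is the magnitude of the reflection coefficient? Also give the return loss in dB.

|Γ| = (S − 1)/(S + 1) = (4.48 − 1)/(4.48 + 1) = 3.48/5.48
RL = −20·log₁₀|Γ| = −20·log₁₀(0.635)

|Γ| ≈ 0.635; return loss ≈ 3.94 dB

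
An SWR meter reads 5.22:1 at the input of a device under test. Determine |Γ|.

|Γ| = (S − 1)/(S + 1) = (5.22 − 1)/(5.22 + 1) = 4.22/6.22

|Γ| ≈ 0.678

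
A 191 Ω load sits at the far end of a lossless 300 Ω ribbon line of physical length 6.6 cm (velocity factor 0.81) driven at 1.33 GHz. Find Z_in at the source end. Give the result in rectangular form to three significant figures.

λ = v/f = 0.81·c / 1.33 GHz = 0.183 m
βl = 2π·l/λ = 2π × 0.361 = 130°
tan(βl) = tan(130°) = -1.19
Z_in = Z_0·(Z_L + jZ_0·tanβl)/(Z_0 + jZ_L·tanβl)
     = 300·(191 − j357)/(300 − j227)

Z_in ≈ 293 − j135 Ω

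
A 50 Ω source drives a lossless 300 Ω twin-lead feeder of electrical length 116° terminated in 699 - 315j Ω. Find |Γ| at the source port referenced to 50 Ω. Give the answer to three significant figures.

|Γ| ≈ 0.769

tan(βl) = -2.05
Z_in = Z_0·(Z_L + jZ_0·tanβl)/(Z_0 + jZ_L·tanβl) = 151 + j183 Ω
Γ_s = (Z_in − Z_s)/(Z_in + Z_s) = (101 + j183)/(201 + j183), |Γ_s| = 0.769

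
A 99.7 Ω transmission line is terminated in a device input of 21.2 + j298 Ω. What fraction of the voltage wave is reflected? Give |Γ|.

|Γ| ≈ 0.958

Γ = (Z_L − Z_0)/(Z_L + Z_0) = (-78.5 + j298)/(120.9 + j298)
|Γ| = 308/322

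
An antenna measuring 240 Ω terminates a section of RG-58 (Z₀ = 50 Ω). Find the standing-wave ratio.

VSWR ≈ 4.8

Γ = (240 − 50)/(240 + 50) = 0.655
VSWR = (1 + 0.655)/(1 − 0.655)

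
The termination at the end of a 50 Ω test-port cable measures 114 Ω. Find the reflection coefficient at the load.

Γ = 0.39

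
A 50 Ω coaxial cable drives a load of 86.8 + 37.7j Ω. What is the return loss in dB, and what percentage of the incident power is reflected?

Γ = (36.8 + j37.7)/(136.8 + j37.7), |Γ| = 0.371
RL = −20·log₁₀(0.371) = 8.61 dB
P_refl/P_inc = |Γ|² = 0.138

RL ≈ 8.61 dB; 13.8% of incident power reflected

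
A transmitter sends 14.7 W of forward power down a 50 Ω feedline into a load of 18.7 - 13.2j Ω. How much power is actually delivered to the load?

P_delivered ≈ 11.2 W

|Γ| = |(-31.3 − j13.2)/(68.7 − j13.2)| = 0.486
|Γ|² = 0.236
P_refl = |Γ|²·P_inc = 3.47 W, P_del = (1 − |Γ|²)·P_inc = 11.2 W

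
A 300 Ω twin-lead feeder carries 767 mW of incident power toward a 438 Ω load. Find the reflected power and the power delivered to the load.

Γ = (438 − 300)/(438 + 300) = 0.187
|Γ|² = 0.035
P_refl = |Γ|²·P_inc = 26.8 mW, P_del = (1 − |Γ|²)·P_inc = 740 mW

P_reflected ≈ 26.8 mW; P_delivered ≈ 740 mW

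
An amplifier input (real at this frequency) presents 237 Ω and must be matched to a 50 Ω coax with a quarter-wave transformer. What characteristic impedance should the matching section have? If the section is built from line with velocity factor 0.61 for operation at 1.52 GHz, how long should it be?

Z_qwt ≈ 109 Ω; length ≈ 3.01 cm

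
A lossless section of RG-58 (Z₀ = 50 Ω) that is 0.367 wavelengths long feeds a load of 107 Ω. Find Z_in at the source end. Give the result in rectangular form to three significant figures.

Z_in ≈ 36 + j30 Ω

βl = 2π × 0.367 = 132°
tan(βl) = tan(132°) = -1.11
Z_in = Z_0·(Z_L + jZ_0·tanβl)/(Z_0 + jZ_L·tanβl)
     = 50·(107 − j55.3)/(50 − j118)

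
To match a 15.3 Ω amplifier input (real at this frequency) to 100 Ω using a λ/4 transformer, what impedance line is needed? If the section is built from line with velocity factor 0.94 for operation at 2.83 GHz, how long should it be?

Z_qwt = √(Z_0·R_L) = √(100 × 15.3) = √1530
λ = 0.94·c/f = 0.0996 m, so l = λ/4 = 0.0249 m

Z_qwt ≈ 39.1 Ω; length ≈ 2.49 cm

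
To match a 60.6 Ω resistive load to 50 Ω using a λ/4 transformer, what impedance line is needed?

Z_qwt = √(Z_0·R_L) = √(50 × 60.6) = √3030

Z_qwt ≈ 55 Ω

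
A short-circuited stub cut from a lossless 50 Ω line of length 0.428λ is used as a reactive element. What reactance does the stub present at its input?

βl = 2π × 0.428 = 154°
tan(βl) = -0.486
For a short-circuited stub, Z_in = jZ_0·tan(βl)

X_in ≈ -24.3 Ω (capacitive)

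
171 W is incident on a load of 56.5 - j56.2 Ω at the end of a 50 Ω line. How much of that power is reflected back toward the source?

P_reflected ≈ 37.7 W

|Γ| = |(6.5 − j56.2)/(106.5 − j56.2)| = 0.47
|Γ|² = 0.221
P_refl = |Γ|²·P_inc = 37.7 W, P_del = (1 − |Γ|²)·P_inc = 133 W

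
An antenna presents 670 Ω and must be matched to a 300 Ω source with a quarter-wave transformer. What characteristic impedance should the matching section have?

Z_qwt = √(Z_0·R_L) = √(300 × 670) = √201000

Z_qwt ≈ 448 Ω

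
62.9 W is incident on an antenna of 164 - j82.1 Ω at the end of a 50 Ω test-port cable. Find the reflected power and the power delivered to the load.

P_reflected ≈ 23.6 W; P_delivered ≈ 39.3 W

|Γ| = |(114 − j82.1)/(214 − j82.1)| = 0.613
|Γ|² = 0.376
P_refl = |Γ|²·P_inc = 23.6 W, P_del = (1 − |Γ|²)·P_inc = 39.3 W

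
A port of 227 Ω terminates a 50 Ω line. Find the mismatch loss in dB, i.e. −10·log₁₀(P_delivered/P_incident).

Γ = (227 − 50)/(227 + 50) = 0.639
|Γ|² = 0.408, so P_del/P_inc = 1 − |Γ|² = 0.592
ML = −10·log₁₀(1 − |Γ|²)

mismatch loss ≈ 2.28 dB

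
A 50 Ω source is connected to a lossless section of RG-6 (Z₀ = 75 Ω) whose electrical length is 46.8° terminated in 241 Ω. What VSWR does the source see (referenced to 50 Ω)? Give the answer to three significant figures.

VSWR ≈ 3.45

tan(βl) = 1.06
Z_in = Z_0·(Z_L + jZ_0·tanβl)/(Z_0 + jZ_L·tanβl) = 40.5 − j58.6 Ω
Γ_s = (Z_in − Z_s)/(Z_in + Z_s) = (-9.53 − j58.6)/(90.5 − j58.6), |Γ_s| = 0.551
VSWR = (1 + |Γ_s|)/(1 − |Γ_s|)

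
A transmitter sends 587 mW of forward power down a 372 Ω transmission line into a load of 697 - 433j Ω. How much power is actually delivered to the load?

P_delivered ≈ 458 mW

|Γ| = |(325 − j433)/(1069 − j433)| = 0.469
|Γ|² = 0.22
P_refl = |Γ|²·P_inc = 129 mW, P_del = (1 − |Γ|²)·P_inc = 458 mW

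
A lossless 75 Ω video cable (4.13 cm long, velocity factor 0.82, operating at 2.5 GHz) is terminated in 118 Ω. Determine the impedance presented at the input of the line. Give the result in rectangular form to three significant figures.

Z_in ≈ 87.8 + j34.8 Ω

λ = v/f = 0.82·c / 2.5 GHz = 0.0984 m
βl = 2π·l/λ = 2π × 0.42 = 151°
tan(βl) = tan(151°) = -0.552
Z_in = Z_0·(Z_L + jZ_0·tanβl)/(Z_0 + jZ_L·tanβl)
     = 75·(118 − j41.4)/(75 − j65.1)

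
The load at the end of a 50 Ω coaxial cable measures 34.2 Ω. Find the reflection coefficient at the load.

Γ = (Z_L − Z_0)/(Z_L + Z_0) = (34.2 − 50)/(34.2 + 50) = -15.8/84.2

Γ = -0.188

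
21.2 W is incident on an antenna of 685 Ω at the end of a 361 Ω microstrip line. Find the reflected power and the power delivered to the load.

Γ = (685 − 361)/(685 + 361) = 0.31
|Γ|² = 0.0959
P_refl = |Γ|²·P_inc = 2.03 W, P_del = (1 − |Γ|²)·P_inc = 19.2 W

P_reflected ≈ 2.03 W; P_delivered ≈ 19.2 W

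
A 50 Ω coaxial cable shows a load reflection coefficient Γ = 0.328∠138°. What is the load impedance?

Z_L = Z_0·(1 + Γ)/(1 − Γ) = 50·(0.756 + j0.219)/(1.24 − j0.219)

Z_L ≈ 28 + j13.8 Ω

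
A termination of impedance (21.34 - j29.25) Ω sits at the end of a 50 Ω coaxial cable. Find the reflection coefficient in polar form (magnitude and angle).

Γ ≈ 0.531 ∠ -112°

Γ = (Z_L − Z_0)/(Z_L + Z_0) = (-28.66 − j29.25)/(71.34 − j29.25)
|Γ| = 41/77.1 = 0.531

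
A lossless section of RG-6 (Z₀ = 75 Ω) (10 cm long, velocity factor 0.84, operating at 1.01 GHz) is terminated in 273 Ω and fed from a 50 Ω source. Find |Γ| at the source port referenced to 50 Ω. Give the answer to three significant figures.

λ = v/f = 0.84·c / 1.01 GHz = 0.25 m
βl = 2π·l/λ = 2π × 0.401 = 144°
tan(βl) = -0.719
Z_in = Z_0·(Z_L + jZ_0·tanβl)/(Z_0 + jZ_L·tanβl) = 52.8 + j84.2 Ω
Γ_s = (Z_in − Z_s)/(Z_in + Z_s) = (2.76 + j84.2)/(103 + j84.2), |Γ_s| = 0.634

|Γ| ≈ 0.634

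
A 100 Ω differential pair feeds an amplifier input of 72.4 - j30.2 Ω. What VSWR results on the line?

Γ = (Z_L − Z_0)/(Z_L + Z_0) = (-27.6 − j30.2)/(172.4 − j30.2)
|Γ| = 40.9/175 = 0.234
VSWR = (1 + |Γ|)/(1 − |Γ|) = 1.23/0.766

VSWR ≈ 1.61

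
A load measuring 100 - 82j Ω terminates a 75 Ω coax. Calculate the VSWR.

VSWR ≈ 2.59

Γ = (Z_L − Z_0)/(Z_L + Z_0) = (25 − j82)/(175 − j82)
|Γ| = 85.7/193 = 0.444
VSWR = (1 + |Γ|)/(1 − |Γ|) = 1.44/0.556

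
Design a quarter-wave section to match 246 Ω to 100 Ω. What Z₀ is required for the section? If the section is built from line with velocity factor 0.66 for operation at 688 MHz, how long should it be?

Z_qwt ≈ 157 Ω; length ≈ 7.19 cm

Z_qwt = √(Z_0·R_L) = √(100 × 246) = √24600
λ = 0.66·c/f = 0.288 m, so l = λ/4 = 0.0719 m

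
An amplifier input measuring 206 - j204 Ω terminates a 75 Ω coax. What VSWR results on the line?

VSWR ≈ 5.63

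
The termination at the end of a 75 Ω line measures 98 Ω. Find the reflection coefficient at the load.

Γ = 0.133

Γ = (Z_L − Z_0)/(Z_L + Z_0) = (98 − 75)/(98 + 75) = 23/173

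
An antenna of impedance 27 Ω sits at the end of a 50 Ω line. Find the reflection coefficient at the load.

Γ = (Z_L − Z_0)/(Z_L + Z_0) = (27 − 50)/(27 + 50) = -23/77

Γ = -0.299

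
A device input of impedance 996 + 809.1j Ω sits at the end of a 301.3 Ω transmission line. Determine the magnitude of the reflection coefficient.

|Γ| ≈ 0.697

Γ = (Z_L − Z_0)/(Z_L + Z_0) = (694.7 + j809.1)/(1297 + j809.1)
|Γ| = 1070/1530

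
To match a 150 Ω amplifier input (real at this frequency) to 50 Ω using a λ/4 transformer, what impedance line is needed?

Z_qwt ≈ 86.6 Ω

Z_qwt = √(Z_0·R_L) = √(50 × 150) = √7500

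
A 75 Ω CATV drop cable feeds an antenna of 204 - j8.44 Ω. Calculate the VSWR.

Γ = (Z_L − Z_0)/(Z_L + Z_0) = (129 − j8.44)/(279 − j8.44)
|Γ| = 129/279 = 0.463
VSWR = (1 + |Γ|)/(1 − |Γ|) = 1.46/0.537

VSWR ≈ 2.73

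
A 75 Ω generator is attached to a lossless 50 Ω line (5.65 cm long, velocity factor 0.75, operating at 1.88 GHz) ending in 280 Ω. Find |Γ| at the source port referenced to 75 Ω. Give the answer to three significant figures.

|Γ| ≈ 0.59

λ = v/f = 0.75·c / 1.88 GHz = 0.12 m
βl = 2π·l/λ = 2π × 0.472 = 170°
tan(βl) = -0.177
Z_in = Z_0·(Z_L + jZ_0·tanβl)/(Z_0 + jZ_L·tanβl) = 146 + j136 Ω
Γ_s = (Z_in − Z_s)/(Z_in + Z_s) = (70.5 + j136)/(221 + j136), |Γ_s| = 0.59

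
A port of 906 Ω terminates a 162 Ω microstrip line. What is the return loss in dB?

Γ = (906 − 162)/(906 + 162) = 0.697
RL = −20·log₁₀|Γ| = −20·log₁₀(0.697)

RL ≈ 3.14 dB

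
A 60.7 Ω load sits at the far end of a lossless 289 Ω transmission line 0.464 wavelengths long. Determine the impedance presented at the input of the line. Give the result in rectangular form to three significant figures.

βl = 2π × 0.464 = 167°
tan(βl) = tan(167°) = -0.23
Z_in = Z_0·(Z_L + jZ_0·tanβl)/(Z_0 + jZ_L·tanβl)
     = 289·(60.7 − j66.5)/(289 − j14)

Z_in ≈ 63.8 − j63.4 Ω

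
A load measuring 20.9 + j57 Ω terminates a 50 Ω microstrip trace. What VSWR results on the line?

VSWR ≈ 5.75

Γ = (Z_L − Z_0)/(Z_L + Z_0) = (-29.1 + j57)/(70.9 + j57)
|Γ| = 64/91 = 0.704
VSWR = (1 + |Γ|)/(1 − |Γ|) = 1.7/0.296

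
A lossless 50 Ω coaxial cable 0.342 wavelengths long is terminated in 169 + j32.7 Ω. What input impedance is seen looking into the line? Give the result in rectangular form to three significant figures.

βl = 2π × 0.342 = 123°
tan(βl) = tan(123°) = -1.53
Z_in = Z_0·(Z_L + jZ_0·tanβl)/(Z_0 + jZ_L·tanβl)
     = 50·(169 − j43.9)/(100 − j259)

Z_in ≈ 18.3 + j25.5 Ω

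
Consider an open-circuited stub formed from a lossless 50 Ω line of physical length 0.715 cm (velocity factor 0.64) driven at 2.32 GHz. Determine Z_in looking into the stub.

λ = v/f = 0.64·c / 2.32 GHz = 0.0828 m
βl = 2π·l/λ = 2π × 0.0864 = 31.1°
tan(βl) = 0.603
For an open-circuited stub, Z_in = −jZ_0·cot(βl) = −jZ_0/tan(βl)

Z_in ≈ −j82.9 Ω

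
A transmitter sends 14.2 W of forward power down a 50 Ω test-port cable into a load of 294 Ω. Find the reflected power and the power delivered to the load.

Γ = (294 − 50)/(294 + 50) = 0.709
|Γ|² = 0.503
P_refl = |Γ|²·P_inc = 7.14 W, P_del = (1 − |Γ|²)·P_inc = 7.06 W

P_reflected ≈ 7.14 W; P_delivered ≈ 7.06 W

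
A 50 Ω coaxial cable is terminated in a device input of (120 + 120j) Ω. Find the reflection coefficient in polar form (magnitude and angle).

Γ = (Z_L − Z_0)/(Z_L + Z_0) = (70 + j120)/(170 + j120)
|Γ| = 139/208 = 0.668

Γ ≈ 0.668 ∠ 24.5°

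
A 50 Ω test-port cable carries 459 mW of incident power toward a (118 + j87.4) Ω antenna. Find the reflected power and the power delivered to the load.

P_reflected ≈ 157 mW; P_delivered ≈ 302 mW

|Γ| = |(68 + j87.4)/(168 + j87.4)| = 0.585
|Γ|² = 0.342
P_refl = |Γ|²·P_inc = 157 mW, P_del = (1 − |Γ|²)·P_inc = 302 mW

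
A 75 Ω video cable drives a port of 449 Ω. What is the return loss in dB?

RL ≈ 2.93 dB

Γ = (449 − 75)/(449 + 75) = 0.714
RL = −20·log₁₀|Γ| = −20·log₁₀(0.714)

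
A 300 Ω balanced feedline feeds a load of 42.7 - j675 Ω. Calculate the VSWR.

VSWR ≈ 42.7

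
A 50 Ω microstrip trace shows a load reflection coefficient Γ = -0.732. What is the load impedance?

Z_L = Z_0·(1 + Γ)/(1 − Γ) = 50·(0.268)/(1.73)

Z_L ≈ 7.74 Ω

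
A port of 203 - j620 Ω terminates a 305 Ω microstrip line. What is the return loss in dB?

RL ≈ 2.11 dB

Γ = (-102 − j620)/(508 − j620), |Γ| = 0.784
RL = −20·log₁₀|Γ| = −20·log₁₀(0.784)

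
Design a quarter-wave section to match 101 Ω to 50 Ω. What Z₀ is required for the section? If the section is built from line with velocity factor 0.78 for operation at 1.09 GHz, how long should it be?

Z_qwt ≈ 71.1 Ω; length ≈ 5.37 cm

Z_qwt = √(Z_0·R_L) = √(50 × 101) = √5050
λ = 0.78·c/f = 0.215 m, so l = λ/4 = 0.0537 m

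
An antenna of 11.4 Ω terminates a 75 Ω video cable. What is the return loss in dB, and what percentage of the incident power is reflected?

RL ≈ 2.66 dB; 54.2% of incident power reflected

Γ = (11.4 − 75)/(11.4 + 75) = -0.736
RL = −20·log₁₀(0.736) = 2.66 dB
P_refl/P_inc = |Γ|² = 0.542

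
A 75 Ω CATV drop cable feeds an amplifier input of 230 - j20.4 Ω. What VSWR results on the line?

VSWR ≈ 3.09

Γ = (Z_L − Z_0)/(Z_L + Z_0) = (155 − j20.4)/(305 − j20.4)
|Γ| = 156/306 = 0.511
VSWR = (1 + |Γ|)/(1 − |Γ|) = 1.51/0.489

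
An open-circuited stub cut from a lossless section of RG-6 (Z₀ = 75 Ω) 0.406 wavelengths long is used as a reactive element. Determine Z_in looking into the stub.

βl = 2π × 0.406 = 146°
tan(βl) = -0.67
For an open-circuited stub, Z_in = −jZ_0·cot(βl) = −jZ_0/tan(βl)

Z_in ≈ +j112 Ω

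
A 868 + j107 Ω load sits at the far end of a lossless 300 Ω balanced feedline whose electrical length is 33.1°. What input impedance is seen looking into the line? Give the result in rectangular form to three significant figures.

tan(βl) = tan(33.1°) = 0.652
Z_in = Z_0·(Z_L + jZ_0·tanβl)/(Z_0 + jZ_L·tanβl)
     = 300·(868 + j303)/(230 + j566)

Z_in ≈ 298 − j339 Ω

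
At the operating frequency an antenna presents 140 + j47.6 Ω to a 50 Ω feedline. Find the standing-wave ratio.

VSWR ≈ 3.16

Γ = (Z_L − Z_0)/(Z_L + Z_0) = (90 + j47.6)/(190 + j47.6)
|Γ| = 102/196 = 0.52
VSWR = (1 + |Γ|)/(1 − |Γ|) = 1.52/0.48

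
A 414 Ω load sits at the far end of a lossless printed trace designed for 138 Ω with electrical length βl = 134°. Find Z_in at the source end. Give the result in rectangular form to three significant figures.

Z_in ≈ 80.6 + j107 Ω

tan(βl) = tan(134°) = -1.04
Z_in = Z_0·(Z_L + jZ_0·tanβl)/(Z_0 + jZ_L·tanβl)
     = 138·(414 − j143)/(138 − j429)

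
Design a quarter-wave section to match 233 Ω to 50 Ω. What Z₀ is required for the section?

Z_qwt ≈ 108 Ω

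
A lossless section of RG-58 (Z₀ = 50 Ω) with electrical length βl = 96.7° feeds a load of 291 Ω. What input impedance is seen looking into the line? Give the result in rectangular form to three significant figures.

tan(βl) = tan(96.7°) = -8.51
Z_in = Z_0·(Z_L + jZ_0·tanβl)/(Z_0 + jZ_L·tanβl)
     = 50·(291 − j426)/(50 − j2480)

Z_in ≈ 8.71 + j5.7 Ω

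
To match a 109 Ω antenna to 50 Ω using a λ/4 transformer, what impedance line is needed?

Z_qwt = √(Z_0·R_L) = √(50 × 109) = √5450

Z_qwt ≈ 73.8 Ω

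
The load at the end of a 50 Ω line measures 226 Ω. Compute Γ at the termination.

Γ = (Z_L − Z_0)/(Z_L + Z_0) = (226 − 50)/(226 + 50) = 176/276

Γ = 0.638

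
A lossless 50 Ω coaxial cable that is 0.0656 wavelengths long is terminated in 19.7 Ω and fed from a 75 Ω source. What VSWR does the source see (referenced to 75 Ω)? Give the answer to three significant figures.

VSWR ≈ 3.5

βl = 2π × 0.0656 = 23.6°
tan(βl) = 0.437
Z_in = Z_0·(Z_L + jZ_0·tanβl)/(Z_0 + jZ_L·tanβl) = 22.8 + j17.9 Ω
Γ_s = (Z_in − Z_s)/(Z_in + Z_s) = (-52.2 + j17.9)/(97.8 + j17.9), |Γ_s| = 0.555
VSWR = (1 + |Γ_s|)/(1 − |Γ_s|)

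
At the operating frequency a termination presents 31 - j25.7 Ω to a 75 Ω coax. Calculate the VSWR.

Γ = (Z_L − Z_0)/(Z_L + Z_0) = (-44 − j25.7)/(106 − j25.7)
|Γ| = 51/109 = 0.467
VSWR = (1 + |Γ|)/(1 − |Γ|) = 1.47/0.533

VSWR ≈ 2.75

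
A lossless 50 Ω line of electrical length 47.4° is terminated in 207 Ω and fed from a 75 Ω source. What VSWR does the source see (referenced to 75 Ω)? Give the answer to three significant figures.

tan(βl) = 1.09
Z_in = Z_0·(Z_L + jZ_0·tanβl)/(Z_0 + jZ_L·tanβl) = 21.2 − j41.3 Ω
Γ_s = (Z_in − Z_s)/(Z_in + Z_s) = (-53.8 − j41.3)/(96.2 − j41.3), |Γ_s| = 0.647
VSWR = (1 + |Γ_s|)/(1 − |Γ_s|)

VSWR ≈ 4.67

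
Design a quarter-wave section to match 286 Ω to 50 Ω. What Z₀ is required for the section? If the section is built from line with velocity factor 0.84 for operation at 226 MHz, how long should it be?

Z_qwt ≈ 120 Ω; length ≈ 27.9 cm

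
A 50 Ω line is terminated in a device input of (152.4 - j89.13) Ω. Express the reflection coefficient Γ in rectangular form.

Γ ≈ 0.586 − j0.182

Γ = (Z_L − Z_0)/(Z_L + Z_0) = (102.4 − j89.13)/(202.4 − j89.13)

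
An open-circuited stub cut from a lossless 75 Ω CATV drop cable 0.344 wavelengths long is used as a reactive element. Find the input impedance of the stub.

βl = 2π × 0.344 = 124°
tan(βl) = -1.49
For an open-circuited stub, Z_in = −jZ_0·cot(βl) = −jZ_0/tan(βl)

Z_in ≈ +j50.3 Ω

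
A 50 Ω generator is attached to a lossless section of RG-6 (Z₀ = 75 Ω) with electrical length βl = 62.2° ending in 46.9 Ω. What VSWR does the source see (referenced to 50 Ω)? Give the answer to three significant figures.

VSWR ≈ 2.18

tan(βl) = 1.9
Z_in = Z_0·(Z_L + jZ_0·tanβl)/(Z_0 + jZ_L·tanβl) = 89.6 + j36 Ω
Γ_s = (Z_in − Z_s)/(Z_in + Z_s) = (39.6 + j36)/(140 + j36), |Γ_s| = 0.371
VSWR = (1 + |Γ_s|)/(1 − |Γ_s|)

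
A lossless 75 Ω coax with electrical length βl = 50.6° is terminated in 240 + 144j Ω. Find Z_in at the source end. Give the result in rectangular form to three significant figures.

tan(βl) = tan(50.6°) = 1.22
Z_in = Z_0·(Z_L + jZ_0·tanβl)/(Z_0 + jZ_L·tanβl)
     = 75·(240 + j235)/(-100 + j292)

Z_in ≈ 35.1 − j73.7 Ω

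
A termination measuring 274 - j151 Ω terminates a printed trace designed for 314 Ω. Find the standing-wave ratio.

Γ = (Z_L − Z_0)/(Z_L + Z_0) = (-40 − j151)/(588 − j151)
|Γ| = 156/607 = 0.257
VSWR = (1 + |Γ|)/(1 − |Γ|) = 1.26/0.743

VSWR ≈ 1.69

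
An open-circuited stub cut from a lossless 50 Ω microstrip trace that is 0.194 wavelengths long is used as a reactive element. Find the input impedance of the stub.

Z_in ≈ −j18.4 Ω

βl = 2π × 0.194 = 69.8°
tan(βl) = 2.72
For an open-circuited stub, Z_in = −jZ_0·cot(βl) = −jZ_0/tan(βl)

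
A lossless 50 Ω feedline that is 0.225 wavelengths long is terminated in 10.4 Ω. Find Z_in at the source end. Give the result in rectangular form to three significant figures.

Z_in ≈ 156 + j111 Ω

βl = 2π × 0.225 = 81°
tan(βl) = tan(81°) = 6.31
Z_in = Z_0·(Z_L + jZ_0·tanβl)/(Z_0 + jZ_L·tanβl)
     = 50·(10.4 + j316)/(50 + j65.7)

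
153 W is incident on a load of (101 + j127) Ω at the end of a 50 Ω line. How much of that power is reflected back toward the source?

P_reflected ≈ 73.6 W

|Γ| = |(51 + j127)/(151 + j127)| = 0.694
|Γ|² = 0.481
P_refl = |Γ|²·P_inc = 73.6 W, P_del = (1 − |Γ|²)·P_inc = 79.4 W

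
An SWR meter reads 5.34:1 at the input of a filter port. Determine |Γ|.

|Γ| ≈ 0.685

|Γ| = (S − 1)/(S + 1) = (5.34 − 1)/(5.34 + 1) = 4.34/6.34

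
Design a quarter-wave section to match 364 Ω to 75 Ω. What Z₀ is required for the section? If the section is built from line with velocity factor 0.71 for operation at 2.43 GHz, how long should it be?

Z_qwt ≈ 165 Ω; length ≈ 2.19 cm

Z_qwt = √(Z_0·R_L) = √(75 × 364) = √27300
λ = 0.71·c/f = 0.0877 m, so l = λ/4 = 0.0219 m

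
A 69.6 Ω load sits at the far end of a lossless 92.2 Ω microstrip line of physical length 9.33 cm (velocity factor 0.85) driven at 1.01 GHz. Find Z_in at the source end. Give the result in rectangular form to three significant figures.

λ = v/f = 0.85·c / 1.01 GHz = 0.252 m
βl = 2π·l/λ = 2π × 0.37 = 133°
tan(βl) = tan(133°) = -1.07
Z_in = Z_0·(Z_L + jZ_0·tanβl)/(Z_0 + jZ_L·tanβl)
     = 92.2·(69.6 − j98.8)/(92.2 − j74.5)

Z_in ≈ 90.4 − j25.7 Ω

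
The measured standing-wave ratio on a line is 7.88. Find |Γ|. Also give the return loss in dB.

|Γ| ≈ 0.775; return loss ≈ 2.22 dB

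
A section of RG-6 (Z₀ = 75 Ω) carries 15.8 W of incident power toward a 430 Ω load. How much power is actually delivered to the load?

P_delivered ≈ 7.99 W

Γ = (430 − 75)/(430 + 75) = 0.703
|Γ|² = 0.494
P_refl = |Γ|²·P_inc = 7.81 W, P_del = (1 − |Γ|²)·P_inc = 7.99 W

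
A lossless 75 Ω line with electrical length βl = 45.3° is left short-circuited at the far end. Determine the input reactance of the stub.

X_in ≈ 75.8 Ω (inductive)

tan(βl) = 1.01
For a short-circuited stub, Z_in = jZ_0·tan(βl)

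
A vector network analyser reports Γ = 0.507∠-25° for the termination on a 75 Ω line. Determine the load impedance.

Z_L ≈ 165 − j95.1 Ω

Z_L = Z_0·(1 + Γ)/(1 − Γ) = 75·(1.46 − j0.214)/(0.541 + j0.214)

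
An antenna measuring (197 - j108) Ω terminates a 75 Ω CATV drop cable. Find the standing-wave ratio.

Γ = (Z_L − Z_0)/(Z_L + Z_0) = (122 − j108)/(272 − j108)
|Γ| = 163/293 = 0.557
VSWR = (1 + |Γ|)/(1 − |Γ|) = 1.56/0.443

VSWR ≈ 3.51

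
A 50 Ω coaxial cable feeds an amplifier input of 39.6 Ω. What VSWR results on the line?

For a purely resistive load, VSWR = R_L/Z_0 or Z_0/R_L (whichever > 1) = 50/39.6

VSWR ≈ 1.26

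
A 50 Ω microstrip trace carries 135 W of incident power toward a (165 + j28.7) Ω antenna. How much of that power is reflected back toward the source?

|Γ| = |(115 + j28.7)/(215 + j28.7)| = 0.546
|Γ|² = 0.299
P_refl = |Γ|²·P_inc = 40.3 W, P_del = (1 − |Γ|²)·P_inc = 94.7 W

P_reflected ≈ 40.3 W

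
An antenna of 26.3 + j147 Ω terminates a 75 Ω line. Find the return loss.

Γ = (-48.7 + j147)/(101.3 + j147), |Γ| = 0.867
RL = −20·log₁₀|Γ| = −20·log₁₀(0.867)

RL ≈ 1.24 dB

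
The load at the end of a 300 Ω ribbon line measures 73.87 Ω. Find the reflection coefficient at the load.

Γ = -0.605

Γ = (Z_L − Z_0)/(Z_L + Z_0) = (73.87 − 300)/(73.87 + 300) = -226.1/373.9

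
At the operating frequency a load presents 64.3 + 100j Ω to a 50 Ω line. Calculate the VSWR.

VSWR ≈ 4.97

Γ = (Z_L − Z_0)/(Z_L + Z_0) = (14.3 + j100)/(114.3 + j100)
|Γ| = 101/152 = 0.665
VSWR = (1 + |Γ|)/(1 − |Γ|) = 1.67/0.335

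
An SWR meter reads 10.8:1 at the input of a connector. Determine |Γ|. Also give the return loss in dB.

|Γ| ≈ 0.831; return loss ≈ 1.61 dB

|Γ| = (S − 1)/(S + 1) = (10.8 − 1)/(10.8 + 1) = 9.8/11.8
RL = −20·log₁₀|Γ| = −20·log₁₀(0.831)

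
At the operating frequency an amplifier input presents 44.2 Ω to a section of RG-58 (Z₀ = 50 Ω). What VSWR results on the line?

VSWR ≈ 1.13

Γ = (44.2 − 50)/(44.2 + 50) = -0.0616
VSWR = (1 + 0.0616)/(1 − 0.0616)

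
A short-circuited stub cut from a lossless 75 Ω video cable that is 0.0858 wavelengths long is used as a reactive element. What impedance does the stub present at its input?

βl = 2π × 0.0858 = 30.9°
tan(βl) = 0.598
For a short-circuited stub, Z_in = jZ_0·tan(βl)

Z_in ≈ +j44.9 Ω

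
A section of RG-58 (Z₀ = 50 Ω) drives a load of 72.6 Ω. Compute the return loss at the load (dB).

RL ≈ 14.7 dB

Γ = (72.6 − 50)/(72.6 + 50) = 0.184
RL = −20·log₁₀|Γ| = −20·log₁₀(0.184)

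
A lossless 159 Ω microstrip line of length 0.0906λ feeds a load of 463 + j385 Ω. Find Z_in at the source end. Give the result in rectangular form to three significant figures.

Z_in ≈ 173 − j299 Ω

βl = 2π × 0.0906 = 32.6°
tan(βl) = tan(32.6°) = 0.64
Z_in = Z_0·(Z_L + jZ_0·tanβl)/(Z_0 + jZ_L·tanβl)
     = 159·(463 + j487)/(-87.4 + j296)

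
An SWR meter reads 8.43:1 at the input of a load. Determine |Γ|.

|Γ| ≈ 0.788

|Γ| = (S − 1)/(S + 1) = (8.43 − 1)/(8.43 + 1) = 7.43/9.43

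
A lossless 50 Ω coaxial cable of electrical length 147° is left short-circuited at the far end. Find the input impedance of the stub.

tan(βl) = -0.649
For a short-circuited stub, Z_in = jZ_0·tan(βl)

Z_in ≈ −j32.5 Ω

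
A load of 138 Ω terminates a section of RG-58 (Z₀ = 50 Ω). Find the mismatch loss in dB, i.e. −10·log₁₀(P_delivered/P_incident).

mismatch loss ≈ 1.07 dB

Γ = (138 − 50)/(138 + 50) = 0.468
|Γ|² = 0.219, so P_del/P_inc = 1 − |Γ|² = 0.781
ML = −10·log₁₀(1 − |Γ|²)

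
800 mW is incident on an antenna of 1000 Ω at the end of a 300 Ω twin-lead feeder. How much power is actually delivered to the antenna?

P_delivered ≈ 568 mW

Γ = (1000 − 300)/(1000 + 300) = 0.538
|Γ|² = 0.29
P_refl = |Γ|²·P_inc = 232 mW, P_del = (1 − |Γ|²)·P_inc = 568 mW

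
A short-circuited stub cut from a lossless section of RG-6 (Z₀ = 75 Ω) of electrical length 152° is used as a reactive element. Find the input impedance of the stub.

Z_in ≈ −j39.9 Ω

tan(βl) = -0.532
For a short-circuited stub, Z_in = jZ_0·tan(βl)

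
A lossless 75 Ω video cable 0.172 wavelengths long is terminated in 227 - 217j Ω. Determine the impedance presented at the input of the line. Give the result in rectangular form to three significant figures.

Z_in ≈ 14 − j24.2 Ω

βl = 2π × 0.172 = 61.9°
tan(βl) = tan(61.9°) = 1.87
Z_in = Z_0·(Z_L + jZ_0·tanβl)/(Z_0 + jZ_L·tanβl)
     = 75·(227 − j76.4)/(482 + j425)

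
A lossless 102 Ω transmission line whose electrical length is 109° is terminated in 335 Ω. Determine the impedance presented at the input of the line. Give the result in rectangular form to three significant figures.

Z_in ≈ 34.4 + j31.5 Ω

tan(βl) = tan(109°) = -2.9
Z_in = Z_0·(Z_L + jZ_0·tanβl)/(Z_0 + jZ_L·tanβl)
     = 102·(335 − j296)/(102 − j973)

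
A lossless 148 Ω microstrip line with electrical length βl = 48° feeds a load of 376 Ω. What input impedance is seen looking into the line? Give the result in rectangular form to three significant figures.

tan(βl) = tan(48°) = 1.11
Z_in = Z_0·(Z_L + jZ_0·tanβl)/(Z_0 + jZ_L·tanβl)
     = 148·(376 + j164)/(148 + j418)

Z_in ≈ 93.7 − j100 Ω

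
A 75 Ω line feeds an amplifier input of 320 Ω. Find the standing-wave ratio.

For a purely resistive load, VSWR = R_L/Z_0 or Z_0/R_L (whichever > 1) = 320/75

VSWR ≈ 4.27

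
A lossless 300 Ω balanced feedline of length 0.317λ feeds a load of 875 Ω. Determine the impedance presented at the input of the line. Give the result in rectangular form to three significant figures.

Z_in ≈ 121 + j116 Ω

βl = 2π × 0.317 = 114°
tan(βl) = tan(114°) = -2.23
Z_in = Z_0·(Z_L + jZ_0·tanβl)/(Z_0 + jZ_L·tanβl)
     = 300·(875 − j670)/(300 − j1950)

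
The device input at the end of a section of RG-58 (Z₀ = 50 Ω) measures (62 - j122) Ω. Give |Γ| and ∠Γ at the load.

Γ ≈ 0.74 ∠ -36.9°

Γ = (Z_L − Z_0)/(Z_L + Z_0) = (12 − j122)/(112 − j122)
|Γ| = 123/166 = 0.74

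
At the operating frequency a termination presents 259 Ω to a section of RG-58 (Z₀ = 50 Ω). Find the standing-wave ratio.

For a purely resistive load, VSWR = R_L/Z_0 or Z_0/R_L (whichever > 1) = 259/50

VSWR ≈ 5.18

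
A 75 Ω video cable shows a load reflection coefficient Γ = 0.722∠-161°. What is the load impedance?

Z_L = Z_0·(1 + Γ)/(1 − Γ) = 75·(0.317 − j0.235)/(1.68 + j0.235)

Z_L ≈ 12.4 − j12.2 Ω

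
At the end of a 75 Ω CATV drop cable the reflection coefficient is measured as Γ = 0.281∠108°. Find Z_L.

Z_L ≈ 55.1 + j32 Ω

Z_L = Z_0·(1 + Γ)/(1 − Γ) = 75·(0.913 + j0.267)/(1.09 − j0.267)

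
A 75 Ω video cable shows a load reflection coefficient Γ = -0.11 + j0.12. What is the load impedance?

Z_L ≈ 58.6 + j14.4 Ω

Z_L = Z_0·(1 + Γ)/(1 − Γ) = 75·(0.89 + j0.12)/(1.11 − j0.12)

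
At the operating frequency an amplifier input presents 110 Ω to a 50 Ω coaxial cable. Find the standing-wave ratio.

Γ = (110 − 50)/(110 + 50) = 0.375
VSWR = (1 + 0.375)/(1 − 0.375)

VSWR ≈ 2.2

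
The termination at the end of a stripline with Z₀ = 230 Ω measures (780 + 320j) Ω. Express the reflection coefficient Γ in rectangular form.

Γ ≈ 0.586 + j0.131

Γ = (Z_L − Z_0)/(Z_L + Z_0) = (550 + j320)/(1010 + j320)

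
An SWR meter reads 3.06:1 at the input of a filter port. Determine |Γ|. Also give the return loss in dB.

|Γ| ≈ 0.507; return loss ≈ 5.89 dB

|Γ| = (S − 1)/(S + 1) = (3.06 − 1)/(3.06 + 1) = 2.06/4.06
RL = −20·log₁₀|Γ| = −20·log₁₀(0.507)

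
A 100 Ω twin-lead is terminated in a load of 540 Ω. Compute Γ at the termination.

Γ = (Z_L − Z_0)/(Z_L + Z_0) = (540 − 100)/(540 + 100) = 440/640

Γ = 0.688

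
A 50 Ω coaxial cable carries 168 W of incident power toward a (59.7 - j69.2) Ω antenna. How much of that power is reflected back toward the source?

|Γ| = |(9.7 − j69.2)/(109.7 − j69.2)| = 0.539
|Γ|² = 0.29
P_refl = |Γ|²·P_inc = 48.8 W, P_del = (1 − |Γ|²)·P_inc = 119 W

P_reflected ≈ 48.8 W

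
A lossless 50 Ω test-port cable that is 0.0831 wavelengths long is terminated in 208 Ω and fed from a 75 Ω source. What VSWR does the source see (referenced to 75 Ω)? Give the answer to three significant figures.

VSWR ≈ 3.67

βl = 2π × 0.0831 = 29.9°
tan(βl) = 0.575
Z_in = Z_0·(Z_L + jZ_0·tanβl)/(Z_0 + jZ_L·tanβl) = 41.1 − j69.7 Ω
Γ_s = (Z_in − Z_s)/(Z_in + Z_s) = (-33.9 − j69.7)/(116 − j69.7), |Γ_s| = 0.572
VSWR = (1 + |Γ_s|)/(1 − |Γ_s|)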